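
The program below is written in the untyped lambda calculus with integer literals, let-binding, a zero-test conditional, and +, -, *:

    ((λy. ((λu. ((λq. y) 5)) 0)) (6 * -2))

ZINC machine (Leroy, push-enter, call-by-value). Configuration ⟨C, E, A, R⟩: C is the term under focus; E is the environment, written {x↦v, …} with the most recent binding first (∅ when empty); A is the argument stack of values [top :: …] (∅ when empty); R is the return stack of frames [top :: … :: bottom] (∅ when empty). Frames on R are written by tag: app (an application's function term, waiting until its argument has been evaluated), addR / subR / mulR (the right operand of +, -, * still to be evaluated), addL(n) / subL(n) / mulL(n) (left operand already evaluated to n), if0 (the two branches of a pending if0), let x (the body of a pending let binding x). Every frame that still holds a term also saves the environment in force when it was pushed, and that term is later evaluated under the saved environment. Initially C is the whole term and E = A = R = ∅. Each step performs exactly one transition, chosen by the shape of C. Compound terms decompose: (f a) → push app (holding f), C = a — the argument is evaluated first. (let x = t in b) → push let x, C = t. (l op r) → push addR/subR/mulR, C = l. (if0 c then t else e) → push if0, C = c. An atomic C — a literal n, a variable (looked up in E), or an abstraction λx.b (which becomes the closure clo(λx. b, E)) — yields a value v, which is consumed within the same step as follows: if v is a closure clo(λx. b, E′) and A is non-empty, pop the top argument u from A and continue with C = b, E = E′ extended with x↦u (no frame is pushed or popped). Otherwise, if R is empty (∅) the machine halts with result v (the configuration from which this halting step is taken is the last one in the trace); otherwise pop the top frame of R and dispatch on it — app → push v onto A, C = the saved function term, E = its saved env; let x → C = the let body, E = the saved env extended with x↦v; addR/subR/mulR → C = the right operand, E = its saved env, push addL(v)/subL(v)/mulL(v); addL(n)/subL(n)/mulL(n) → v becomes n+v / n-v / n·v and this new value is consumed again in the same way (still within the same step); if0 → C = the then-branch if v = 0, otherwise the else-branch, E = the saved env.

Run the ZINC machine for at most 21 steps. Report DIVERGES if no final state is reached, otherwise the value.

[0] ⟨C=((λy. ((λu. ((λq. y) 5)) 0)) (6 * -2)); E=∅; A=∅; R=∅⟩
[1] ⟨C=(6 * -2); E=∅; A=∅; R=[app]⟩
[2] ⟨C=6; E=∅; A=∅; R=[mulR :: app]⟩
[3] ⟨C=-2; E=∅; A=∅; R=[mulL(6) :: app]⟩
[4] ⟨C=(λy. ((λu. ((λq. y) 5)) 0)); E=∅; A=[-12]; R=∅⟩
[5] ⟨C=((λu. ((λq. y) 5)) 0); E={y↦-12}; A=∅; R=∅⟩
[6] ⟨C=0; E={y↦-12}; A=∅; R=[app]⟩
[7] ⟨C=(λu. ((λq. y) 5)); E={y↦-12}; A=[0]; R=∅⟩
[8] ⟨C=((λq. y) 5); E={u↦0, y↦-12}; A=∅; R=∅⟩
[9] ⟨C=5; E={u↦0, y↦-12}; A=∅; R=[app]⟩
[10] ⟨C=(λq. y); E={u↦0, y↦-12}; A=[5]; R=∅⟩
[11] ⟨C=y; E={q↦5, u↦0, y↦-12}; A=∅; R=∅⟩
→ final value -12

Answer: -12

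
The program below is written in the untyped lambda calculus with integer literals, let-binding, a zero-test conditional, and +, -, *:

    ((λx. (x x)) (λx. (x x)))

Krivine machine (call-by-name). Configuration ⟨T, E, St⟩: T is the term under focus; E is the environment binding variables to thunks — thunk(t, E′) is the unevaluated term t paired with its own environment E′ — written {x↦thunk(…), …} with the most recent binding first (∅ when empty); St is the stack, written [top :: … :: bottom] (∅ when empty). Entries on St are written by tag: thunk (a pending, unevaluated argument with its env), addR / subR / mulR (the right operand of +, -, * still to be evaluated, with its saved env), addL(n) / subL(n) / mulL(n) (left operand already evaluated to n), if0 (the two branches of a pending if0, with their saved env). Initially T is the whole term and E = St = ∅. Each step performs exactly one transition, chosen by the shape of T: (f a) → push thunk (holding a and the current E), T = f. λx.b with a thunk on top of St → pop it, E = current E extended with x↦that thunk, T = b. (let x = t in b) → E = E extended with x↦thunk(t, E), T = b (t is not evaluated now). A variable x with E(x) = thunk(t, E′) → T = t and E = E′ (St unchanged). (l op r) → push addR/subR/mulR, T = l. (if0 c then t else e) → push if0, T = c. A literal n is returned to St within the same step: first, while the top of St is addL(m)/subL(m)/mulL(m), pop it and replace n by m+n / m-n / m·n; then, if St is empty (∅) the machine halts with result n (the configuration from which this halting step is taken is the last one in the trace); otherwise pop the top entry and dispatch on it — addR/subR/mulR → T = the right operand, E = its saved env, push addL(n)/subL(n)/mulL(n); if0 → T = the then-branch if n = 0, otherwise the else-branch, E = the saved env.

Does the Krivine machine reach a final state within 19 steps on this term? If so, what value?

Answer: DIVERGES (no final state within 19 steps)

Derivation:
0. [T=((λx. (x x)) (λx. (x x))) | E=∅ | St=∅]
1. [T=(λx. (x x)) | E=∅ | St=[thunk]]
2. [T=(x x) | E={x↦thunk((λx. (x x)), ∅)} | St=∅]
3. [T=x | E={x↦thunk((λx. (x x)), ∅)} | St=[thunk]]
4. [T=(λx. (x x)) | E=∅ | St=[thunk]]
5. [T=(x x) | E={x↦thunk(x, {x↦thunk((λx. (x x)), ∅)})} | St=∅]
6. [T=x | E={x↦thunk(x, {x↦thunk((λx. (x x)), ∅)})} | St=[thunk]]
7. [T=x | E={x↦thunk((λx. (x x)), ∅)} | St=[thunk]]
8. [T=(λx. (x x)) | E=∅ | St=[thunk]]
9. [T=(x x) | E={x↦thunk(x, {x↦thunk(x, {x↦thunk((λx. (x x)), ∅)})})} | St=∅]
10. [T=x | E={x↦thunk(x, {x↦thunk(x, {x↦thunk((λx. (x x)), ∅)})})} | St=[thunk]]
11. [T=x | E={x↦thunk(x, {x↦thunk((λx. (x x)), ∅)})} | St=[thunk]]
12. [T=x | E={x↦thunk((λx. (x x)), ∅)} | St=[thunk]]
13. [T=(λx. (x x)) | E=∅ | St=[thunk]]
14. [T=(x x) | E={x↦thunk(x, {x↦thunk(x, {x↦thunk(x, {x↦thunk((λx. (x x)), ∅)})})})} | St=∅]
15. [T=x | E={x↦thunk(x, {x↦thunk(x, {x↦thunk(x, {x↦thunk((λx. (x x)), ∅)})})})} | St=[thunk]]
16. [T=x | E={x↦thunk(x, {x↦thunk(x, {x↦thunk((λx. (x x)), ∅)})})} | St=[thunk]]
17. [T=x | E={x↦thunk(x, {x↦thunk((λx. (x x)), ∅)})} | St=[thunk]]
18. [T=x | E={x↦thunk((λx. (x x)), ∅)} | St=[thunk]]
19. [T=(λx. (x x)) | E=∅ | St=[thunk]]
→ 19 transitions taken and the configuration is still not final: no result within 19 steps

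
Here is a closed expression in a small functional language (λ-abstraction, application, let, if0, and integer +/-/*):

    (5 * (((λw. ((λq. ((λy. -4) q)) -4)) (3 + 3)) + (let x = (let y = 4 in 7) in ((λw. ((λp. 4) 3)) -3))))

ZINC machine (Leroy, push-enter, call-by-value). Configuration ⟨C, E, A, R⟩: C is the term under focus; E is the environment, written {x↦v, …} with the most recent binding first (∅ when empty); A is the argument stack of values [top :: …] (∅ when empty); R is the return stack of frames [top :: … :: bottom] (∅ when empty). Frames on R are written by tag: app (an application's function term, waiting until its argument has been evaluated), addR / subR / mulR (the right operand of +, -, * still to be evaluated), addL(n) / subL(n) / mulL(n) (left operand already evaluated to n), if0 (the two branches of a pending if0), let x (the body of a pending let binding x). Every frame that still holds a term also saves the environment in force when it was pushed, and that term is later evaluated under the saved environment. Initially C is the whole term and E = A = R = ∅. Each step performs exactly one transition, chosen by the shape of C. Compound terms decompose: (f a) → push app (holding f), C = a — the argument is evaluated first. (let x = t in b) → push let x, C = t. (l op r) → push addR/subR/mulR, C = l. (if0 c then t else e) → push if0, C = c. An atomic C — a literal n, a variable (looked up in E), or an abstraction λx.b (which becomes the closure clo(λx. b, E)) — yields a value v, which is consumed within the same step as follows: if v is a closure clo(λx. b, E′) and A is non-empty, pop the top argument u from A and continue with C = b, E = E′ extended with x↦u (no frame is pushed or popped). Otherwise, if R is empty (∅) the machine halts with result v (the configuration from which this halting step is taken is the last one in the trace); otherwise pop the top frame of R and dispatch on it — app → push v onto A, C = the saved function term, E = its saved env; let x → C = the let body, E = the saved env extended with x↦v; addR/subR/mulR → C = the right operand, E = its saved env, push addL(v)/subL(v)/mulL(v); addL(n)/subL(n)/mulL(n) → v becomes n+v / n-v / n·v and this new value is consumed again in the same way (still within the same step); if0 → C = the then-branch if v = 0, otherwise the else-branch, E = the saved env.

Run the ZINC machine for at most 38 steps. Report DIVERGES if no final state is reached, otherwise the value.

t=0: <C=(5 * (((λw. ((λq. ((λy. -4) q)) -4)) (3 + 3)) + (let x = (let y = 4 in 7) in ((λw. ((λp. 4) 3)) -3)))), E=∅, A=∅, R=∅>
t=1: <C=5, E=∅, A=∅, R=[mulR]>
t=2: <C=(((λw. ((λq. ((λy. -4) q)) -4)) (3 + 3)) + (let x = (let y = 4 in 7) in ((λw. ((λp. 4) 3)) -3))), E=∅, A=∅, R=[mulL(5)]>
t=3: <C=((λw. ((λq. ((λy. -4) q)) -4)) (3 + 3)), E=∅, A=∅, R=[addR :: mulL(5)]>
t=4: <C=(3 + 3), E=∅, A=∅, R=[app :: addR :: mulL(5)]>
t=5: <C=3, E=∅, A=∅, R=[addR :: app :: addR :: mulL(5)]>
t=6: <C=3, E=∅, A=∅, R=[addL(3) :: app :: addR :: mulL(5)]>
t=7: <C=(λw. ((λq. ((λy. -4) q)) -4)), E=∅, A=[6], R=[addR :: mulL(5)]>
t=8: <C=((λq. ((λy. -4) q)) -4), E={w↦6}, A=∅, R=[addR :: mulL(5)]>
t=9: <C=-4, E={w↦6}, A=∅, R=[app :: addR :: mulL(5)]>
t=10: <C=(λq. ((λy. -4) q)), E={w↦6}, A=[-4], R=[addR :: mulL(5)]>
t=11: <C=((λy. -4) q), E={q↦-4, w↦6}, A=∅, R=[addR :: mulL(5)]>
t=12: <C=q, E={q↦-4, w↦6}, A=∅, R=[app :: addR :: mulL(5)]>
t=13: <C=(λy. -4), E={q↦-4, w↦6}, A=[-4], R=[addR :: mulL(5)]>
t=14: <C=-4, E={y↦-4, q↦-4, w↦6}, A=∅, R=[addR :: mulL(5)]>
t=15: <C=(let x = (let y = 4 in 7) in ((λw. ((λp. 4) 3)) -3)), E=∅, A=∅, R=[addL(-4) :: mulL(5)]>
t=16: <C=(let y = 4 in 7), E=∅, A=∅, R=[let x :: addL(-4) :: mulL(5)]>
t=17: <C=4, E=∅, A=∅, R=[let y :: let x :: addL(-4) :: mulL(5)]>
t=18: <C=7, E={y↦4}, A=∅, R=[let x :: addL(-4) :: mulL(5)]>
t=19: <C=((λw. ((λp. 4) 3)) -3), E={x↦7}, A=∅, R=[addL(-4) :: mulL(5)]>
t=20: <C=-3, E={x↦7}, A=∅, R=[app :: addL(-4) :: mulL(5)]>
t=21: <C=(λw. ((λp. 4) 3)), E={x↦7}, A=[-3], R=[addL(-4) :: mulL(5)]>
t=22: <C=((λp. 4) 3), E={w↦-3, x↦7}, A=∅, R=[addL(-4) :: mulL(5)]>
t=23: <C=3, E={w↦-3, x↦7}, A=∅, R=[app :: addL(-4) :: mulL(5)]>
t=24: <C=(λp. 4), E={w↦-3, x↦7}, A=[3], R=[addL(-4) :: mulL(5)]>
t=25: <C=4, E={p↦3, w↦-3, x↦7}, A=∅, R=[addL(-4) :: mulL(5)]>
→ final value 0

Answer: 0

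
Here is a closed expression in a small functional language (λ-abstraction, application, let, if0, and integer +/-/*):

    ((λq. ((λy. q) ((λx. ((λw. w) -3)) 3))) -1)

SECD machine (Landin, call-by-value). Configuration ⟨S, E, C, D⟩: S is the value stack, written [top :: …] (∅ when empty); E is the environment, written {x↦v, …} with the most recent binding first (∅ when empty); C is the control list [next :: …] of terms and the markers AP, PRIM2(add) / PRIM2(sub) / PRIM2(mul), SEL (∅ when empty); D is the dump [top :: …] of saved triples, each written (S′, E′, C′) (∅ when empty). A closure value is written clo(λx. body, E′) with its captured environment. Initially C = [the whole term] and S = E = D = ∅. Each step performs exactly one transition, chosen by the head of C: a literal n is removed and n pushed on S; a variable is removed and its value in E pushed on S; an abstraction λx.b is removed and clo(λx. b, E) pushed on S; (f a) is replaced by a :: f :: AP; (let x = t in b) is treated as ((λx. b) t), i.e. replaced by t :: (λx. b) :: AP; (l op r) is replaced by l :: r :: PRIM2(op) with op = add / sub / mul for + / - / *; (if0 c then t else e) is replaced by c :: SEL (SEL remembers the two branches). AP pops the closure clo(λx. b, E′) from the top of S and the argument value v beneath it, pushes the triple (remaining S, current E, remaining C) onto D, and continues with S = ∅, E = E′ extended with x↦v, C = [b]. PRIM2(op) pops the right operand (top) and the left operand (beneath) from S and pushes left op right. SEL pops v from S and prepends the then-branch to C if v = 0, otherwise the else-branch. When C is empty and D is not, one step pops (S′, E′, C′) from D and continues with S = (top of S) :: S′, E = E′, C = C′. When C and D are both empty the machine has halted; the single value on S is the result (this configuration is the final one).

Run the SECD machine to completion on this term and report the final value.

0. [S=∅ | E=∅ | C=[((λq. ((λy. q) ((λx. ((λw. w) -3)) 3))) -1)] | D=∅]
1. [S=∅ | E=∅ | C=[-1 :: (λq. ((λy. q) ((λx. ((λw. w) -3)) 3))) :: AP] | D=∅]
2. [S=[-1] | E=∅ | C=[(λq. ((λy. q) ((λx. ((λw. w) -3)) 3))) :: AP] | D=∅]
3. [S=[clo(λq. ((λy. q) ((λx. ((λw. w) -3)) 3)), ∅) :: -1] | E=∅ | C=[AP] | D=∅]
4. [S=∅ | E={q↦-1} | C=[((λy. q) ((λx. ((λw. w) -3)) 3))] | D=[(∅, ∅, ∅)]]
5. [S=∅ | E={q↦-1} | C=[((λx. ((λw. w) -3)) 3) :: (λy. q) :: AP] | D=[(∅, ∅, ∅)]]
6. [S=∅ | E={q↦-1} | C=[3 :: (λx. ((λw. w) -3)) :: AP :: (λy. q) :: AP] | D=[(∅, ∅, ∅)]]
7. [S=[3] | E={q↦-1} | C=[(λx. ((λw. w) -3)) :: AP :: (λy. q) :: AP] | D=[(∅, ∅, ∅)]]
8. [S=[clo(λx. ((λw. w) -3), {q↦-1}) :: 3] | E={q↦-1} | C=[AP :: (λy. q) :: AP] | D=[(∅, ∅, ∅)]]
9. [S=∅ | E={x↦3, q↦-1} | C=[((λw. w) -3)] | D=[(∅, {q↦-1}, [(λy. q) :: AP]) :: (∅, ∅, ∅)]]
10. [S=∅ | E={x↦3, q↦-1} | C=[-3 :: (λw. w) :: AP] | D=[(∅, {q↦-1}, [(λy. q) :: AP]) :: (∅, ∅, ∅)]]
11. [S=[-3] | E={x↦3, q↦-1} | C=[(λw. w) :: AP] | D=[(∅, {q↦-1}, [(λy. q) :: AP]) :: (∅, ∅, ∅)]]
12. [S=[clo(λw. w, {x↦3, q↦-1}) :: -3] | E={x↦3, q↦-1} | C=[AP] | D=[(∅, {q↦-1}, [(λy. q) :: AP]) :: (∅, ∅, ∅)]]
13. [S=∅ | E={w↦-3, x↦3, q↦-1} | C=[w] | D=[(∅, {x↦3, q↦-1}, ∅) :: (∅, {q↦-1}, [(λy. q) :: AP]) :: (∅, ∅, ∅)]]
14. [S=[-3] | E={w↦-3, x↦3, q↦-1} | C=∅ | D=[(∅, {x↦3, q↦-1}, ∅) :: (∅, {q↦-1}, [(λy. q) :: AP]) :: (∅, ∅, ∅)]]
15. [S=[-3] | E={x↦3, q↦-1} | C=∅ | D=[(∅, {q↦-1}, [(λy. q) :: AP]) :: (∅, ∅, ∅)]]
16. [S=[-3] | E={q↦-1} | C=[(λy. q) :: AP] | D=[(∅, ∅, ∅)]]
17. [S=[clo(λy. q, {q↦-1}) :: -3] | E={q↦-1} | C=[AP] | D=[(∅, ∅, ∅)]]
18. [S=∅ | E={y↦-3, q↦-1} | C=[q] | D=[(∅, {q↦-1}, ∅) :: (∅, ∅, ∅)]]
19. [S=[-1] | E={y↦-3, q↦-1} | C=∅ | D=[(∅, {q↦-1}, ∅) :: (∅, ∅, ∅)]]
20. [S=[-1] | E={q↦-1} | C=∅ | D=[(∅, ∅, ∅)]]
21. [S=[-1] | E=∅ | C=∅ | D=∅]
→ final value -1

Answer: -1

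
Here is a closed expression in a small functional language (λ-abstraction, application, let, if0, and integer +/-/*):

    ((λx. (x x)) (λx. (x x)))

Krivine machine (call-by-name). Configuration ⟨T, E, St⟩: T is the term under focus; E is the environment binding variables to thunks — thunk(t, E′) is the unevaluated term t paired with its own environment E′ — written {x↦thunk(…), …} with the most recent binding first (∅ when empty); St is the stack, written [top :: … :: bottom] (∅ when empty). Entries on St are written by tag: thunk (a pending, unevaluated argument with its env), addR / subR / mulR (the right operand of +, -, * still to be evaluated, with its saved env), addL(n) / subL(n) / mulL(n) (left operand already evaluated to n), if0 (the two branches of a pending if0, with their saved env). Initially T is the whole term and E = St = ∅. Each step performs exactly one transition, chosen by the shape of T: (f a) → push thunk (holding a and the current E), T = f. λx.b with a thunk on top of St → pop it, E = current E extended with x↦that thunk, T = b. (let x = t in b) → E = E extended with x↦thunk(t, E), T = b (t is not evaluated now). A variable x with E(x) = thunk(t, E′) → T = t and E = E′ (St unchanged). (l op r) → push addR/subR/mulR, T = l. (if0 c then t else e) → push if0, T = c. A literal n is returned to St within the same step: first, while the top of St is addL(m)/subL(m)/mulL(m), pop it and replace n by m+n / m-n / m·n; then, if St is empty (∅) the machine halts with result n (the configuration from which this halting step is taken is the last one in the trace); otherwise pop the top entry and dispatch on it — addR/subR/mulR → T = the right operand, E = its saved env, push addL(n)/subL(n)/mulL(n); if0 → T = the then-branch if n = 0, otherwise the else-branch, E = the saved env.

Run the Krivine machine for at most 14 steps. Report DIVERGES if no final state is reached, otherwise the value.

Answer: DIVERGES (no final state within 14 steps)

Derivation:
[0] ⟨T=((λx. (x x)) (λx. (x x))); E=∅; St=∅⟩
[1] ⟨T=(λx. (x x)); E=∅; St=[thunk]⟩
[2] ⟨T=(x x); E={x↦thunk((λx. (x x)), ∅)}; St=∅⟩
[3] ⟨T=x; E={x↦thunk((λx. (x x)), ∅)}; St=[thunk]⟩
[4] ⟨T=(λx. (x x)); E=∅; St=[thunk]⟩
[5] ⟨T=(x x); E={x↦thunk(x, {x↦thunk((λx. (x x)), ∅)})}; St=∅⟩
[6] ⟨T=x; E={x↦thunk(x, {x↦thunk((λx. (x x)), ∅)})}; St=[thunk]⟩
[7] ⟨T=x; E={x↦thunk((λx. (x x)), ∅)}; St=[thunk]⟩
[8] ⟨T=(λx. (x x)); E=∅; St=[thunk]⟩
[9] ⟨T=(x x); E={x↦thunk(x, {x↦thunk(x, {x↦thunk((λx. (x x)), ∅)})})}; St=∅⟩
[10] ⟨T=x; E={x↦thunk(x, {x↦thunk(x, {x↦thunk((λx. (x x)), ∅)})})}; St=[thunk]⟩
[11] ⟨T=x; E={x↦thunk(x, {x↦thunk((λx. (x x)), ∅)})}; St=[thunk]⟩
[12] ⟨T=x; E={x↦thunk((λx. (x x)), ∅)}; St=[thunk]⟩
[13] ⟨T=(λx. (x x)); E=∅; St=[thunk]⟩
[14] ⟨T=(x x); E={x↦thunk(x, {x↦thunk(x, {x↦thunk(x, {x↦thunk((λx. (x x)), ∅)})})})}; St=∅⟩
→ 14 transitions taken and the configuration is still not final: no result within 14 steps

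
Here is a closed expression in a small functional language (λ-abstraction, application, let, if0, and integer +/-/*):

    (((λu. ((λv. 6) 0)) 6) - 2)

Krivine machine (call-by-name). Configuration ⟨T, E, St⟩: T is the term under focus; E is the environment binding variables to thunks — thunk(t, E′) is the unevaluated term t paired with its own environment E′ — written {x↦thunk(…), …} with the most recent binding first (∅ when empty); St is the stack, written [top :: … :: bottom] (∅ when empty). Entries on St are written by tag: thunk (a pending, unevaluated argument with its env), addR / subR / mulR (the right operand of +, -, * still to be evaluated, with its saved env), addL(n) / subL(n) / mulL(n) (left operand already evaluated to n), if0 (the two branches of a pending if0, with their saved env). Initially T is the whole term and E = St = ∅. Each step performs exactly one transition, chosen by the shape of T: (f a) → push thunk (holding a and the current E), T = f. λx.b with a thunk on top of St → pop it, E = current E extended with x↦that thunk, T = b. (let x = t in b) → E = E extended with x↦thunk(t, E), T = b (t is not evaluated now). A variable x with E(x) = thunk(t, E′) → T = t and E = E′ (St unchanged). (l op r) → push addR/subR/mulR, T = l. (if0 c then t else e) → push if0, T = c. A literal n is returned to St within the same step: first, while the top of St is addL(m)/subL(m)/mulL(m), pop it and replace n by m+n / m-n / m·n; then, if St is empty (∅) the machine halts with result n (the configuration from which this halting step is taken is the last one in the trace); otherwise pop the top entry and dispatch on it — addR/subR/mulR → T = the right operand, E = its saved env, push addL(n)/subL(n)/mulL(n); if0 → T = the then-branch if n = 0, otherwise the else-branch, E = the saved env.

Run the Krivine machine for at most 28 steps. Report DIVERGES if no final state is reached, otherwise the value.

Answer: 4

Execution trace:
t=0: ⟨T=(((λu. ((λv. 6) 0)) 6) - 2); E=∅; St=∅⟩
t=1: ⟨T=((λu. ((λv. 6) 0)) 6); E=∅; St=[subR]⟩
t=2: ⟨T=(λu. ((λv. 6) 0)); E=∅; St=[thunk :: subR]⟩
t=3: ⟨T=((λv. 6) 0); E={u↦thunk(6, ∅)}; St=[subR]⟩
t=4: ⟨T=(λv. 6); E={u↦thunk(6, ∅)}; St=[thunk :: subR]⟩
t=5: ⟨T=6; E={v↦thunk(0, {u↦thunk(6, ∅)}), u↦thunk(6, ∅)}; St=[subR]⟩
t=6: ⟨T=2; E=∅; St=[subL(6)]⟩
→ final value 4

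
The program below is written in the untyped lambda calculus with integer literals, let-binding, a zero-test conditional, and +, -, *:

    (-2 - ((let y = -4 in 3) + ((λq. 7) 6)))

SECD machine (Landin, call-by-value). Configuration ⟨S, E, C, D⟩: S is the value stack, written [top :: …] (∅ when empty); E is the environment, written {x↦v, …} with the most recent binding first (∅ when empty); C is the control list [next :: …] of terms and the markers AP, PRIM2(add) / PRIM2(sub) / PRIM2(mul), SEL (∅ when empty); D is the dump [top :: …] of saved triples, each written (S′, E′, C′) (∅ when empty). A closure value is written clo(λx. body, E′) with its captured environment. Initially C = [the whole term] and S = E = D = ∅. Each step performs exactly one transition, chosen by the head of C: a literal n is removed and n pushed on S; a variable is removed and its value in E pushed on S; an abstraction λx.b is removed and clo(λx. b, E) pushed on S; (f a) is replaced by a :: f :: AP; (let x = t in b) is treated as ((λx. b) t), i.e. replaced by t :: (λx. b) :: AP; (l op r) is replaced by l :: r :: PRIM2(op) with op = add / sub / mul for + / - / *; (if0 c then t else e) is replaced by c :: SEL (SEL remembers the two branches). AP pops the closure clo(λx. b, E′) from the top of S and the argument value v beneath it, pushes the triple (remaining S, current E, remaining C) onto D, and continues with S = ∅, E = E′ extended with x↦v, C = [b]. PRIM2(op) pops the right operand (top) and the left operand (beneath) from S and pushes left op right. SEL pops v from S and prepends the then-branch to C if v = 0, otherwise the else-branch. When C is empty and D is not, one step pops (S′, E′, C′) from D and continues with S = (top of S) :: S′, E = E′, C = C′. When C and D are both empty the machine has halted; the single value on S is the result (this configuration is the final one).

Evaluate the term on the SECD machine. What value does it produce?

t=0: [S=∅ | E=∅ | C=[(-2 - ((let y = -4 in 3) + ((λq. 7) 6)))] | D=∅]
t=1: [S=∅ | E=∅ | C=[-2 :: ((let y = -4 in 3) + ((λq. 7) 6)) :: PRIM2(sub)] | D=∅]
t=2: [S=[-2] | E=∅ | C=[((let y = -4 in 3) + ((λq. 7) 6)) :: PRIM2(sub)] | D=∅]
t=3: [S=[-2] | E=∅ | C=[(let y = -4 in 3) :: ((λq. 7) 6) :: PRIM2(add) :: PRIM2(sub)] | D=∅]
t=4: [S=[-2] | E=∅ | C=[-4 :: (λy. 3) :: AP :: ((λq. 7) 6) :: PRIM2(add) :: PRIM2(sub)] | D=∅]
t=5: [S=[-4 :: -2] | E=∅ | C=[(λy. 3) :: AP :: ((λq. 7) 6) :: PRIM2(add) :: PRIM2(sub)] | D=∅]
t=6: [S=[clo(λy. 3, ∅) :: -4 :: -2] | E=∅ | C=[AP :: ((λq. 7) 6) :: PRIM2(add) :: PRIM2(sub)] | D=∅]
t=7: [S=∅ | E={y↦-4} | C=[3] | D=[([-2], ∅, [((λq. 7) 6) :: PRIM2(add) :: PRIM2(sub)])]]
t=8: [S=[3] | E={y↦-4} | C=∅ | D=[([-2], ∅, [((λq. 7) 6) :: PRIM2(add) :: PRIM2(sub)])]]
t=9: [S=[3 :: -2] | E=∅ | C=[((λq. 7) 6) :: PRIM2(add) :: PRIM2(sub)] | D=∅]
t=10: [S=[3 :: -2] | E=∅ | C=[6 :: (λq. 7) :: AP :: PRIM2(add) :: PRIM2(sub)] | D=∅]
t=11: [S=[6 :: 3 :: -2] | E=∅ | C=[(λq. 7) :: AP :: PRIM2(add) :: PRIM2(sub)] | D=∅]
t=12: [S=[clo(λq. 7, ∅) :: 6 :: 3 :: -2] | E=∅ | C=[AP :: PRIM2(add) :: PRIM2(sub)] | D=∅]
t=13: [S=∅ | E={q↦6} | C=[7] | D=[([3 :: -2], ∅, [PRIM2(add) :: PRIM2(sub)])]]
t=14: [S=[7] | E={q↦6} | C=∅ | D=[([3 :: -2], ∅, [PRIM2(add) :: PRIM2(sub)])]]
t=15: [S=[7 :: 3 :: -2] | E=∅ | C=[PRIM2(add) :: PRIM2(sub)] | D=∅]
t=16: [S=[10 :: -2] | E=∅ | C=[PRIM2(sub)] | D=∅]
t=17: [S=[-12] | E=∅ | C=∅ | D=∅]
→ final value -12

Answer: -12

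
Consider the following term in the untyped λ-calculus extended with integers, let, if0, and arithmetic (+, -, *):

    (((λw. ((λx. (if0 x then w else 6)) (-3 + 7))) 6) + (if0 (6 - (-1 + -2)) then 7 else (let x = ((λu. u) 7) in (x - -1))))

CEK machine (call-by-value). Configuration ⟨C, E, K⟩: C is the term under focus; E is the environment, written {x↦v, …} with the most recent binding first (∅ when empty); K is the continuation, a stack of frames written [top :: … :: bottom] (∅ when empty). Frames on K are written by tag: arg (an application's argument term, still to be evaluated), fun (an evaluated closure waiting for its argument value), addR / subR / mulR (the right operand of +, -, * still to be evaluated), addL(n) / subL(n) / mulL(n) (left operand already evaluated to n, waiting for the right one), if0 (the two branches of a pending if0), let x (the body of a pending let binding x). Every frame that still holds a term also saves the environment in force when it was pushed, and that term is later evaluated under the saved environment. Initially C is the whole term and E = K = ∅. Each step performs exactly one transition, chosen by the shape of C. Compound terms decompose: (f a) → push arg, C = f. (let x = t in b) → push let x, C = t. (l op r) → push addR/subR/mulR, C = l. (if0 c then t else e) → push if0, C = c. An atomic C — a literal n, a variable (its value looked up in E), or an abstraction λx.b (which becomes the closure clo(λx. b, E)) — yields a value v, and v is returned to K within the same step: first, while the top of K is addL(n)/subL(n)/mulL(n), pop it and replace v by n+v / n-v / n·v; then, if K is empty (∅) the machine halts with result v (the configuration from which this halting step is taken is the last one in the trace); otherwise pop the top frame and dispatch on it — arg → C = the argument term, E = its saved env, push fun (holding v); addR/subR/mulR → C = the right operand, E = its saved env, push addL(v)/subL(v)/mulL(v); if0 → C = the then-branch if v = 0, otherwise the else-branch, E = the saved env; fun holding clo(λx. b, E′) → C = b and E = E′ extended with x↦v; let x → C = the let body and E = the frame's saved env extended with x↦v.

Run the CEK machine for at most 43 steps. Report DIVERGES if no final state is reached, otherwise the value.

step 0: ⟨C=(((λw. ((λx. (if0 x then w else 6)) (-3 + 7))) 6) + (if0 (6 - (-1 + -2)) then 7 else (let x = ((λu. u) 7) in (x - -1)))); E=∅; K=∅⟩
step 1: ⟨C=((λw. ((λx. (if0 x then w else 6)) (-3 + 7))) 6); E=∅; K=[addR]⟩
step 2: ⟨C=(λw. ((λx. (if0 x then w else 6)) (-3 + 7))); E=∅; K=[arg :: addR]⟩
step 3: ⟨C=6; E=∅; K=[fun :: addR]⟩
step 4: ⟨C=((λx. (if0 x then w else 6)) (-3 + 7)); E={w↦6}; K=[addR]⟩
step 5: ⟨C=(λx. (if0 x then w else 6)); E={w↦6}; K=[arg :: addR]⟩
step 6: ⟨C=(-3 + 7); E={w↦6}; K=[fun :: addR]⟩
step 7: ⟨C=-3; E={w↦6}; K=[addR :: fun :: addR]⟩
step 8: ⟨C=7; E={w↦6}; K=[addL(-3) :: fun :: addR]⟩
step 9: ⟨C=(if0 x then w else 6); E={x↦4, w↦6}; K=[addR]⟩
step 10: ⟨C=x; E={x↦4, w↦6}; K=[if0 :: addR]⟩
step 11: ⟨C=6; E={x↦4, w↦6}; K=[addR]⟩
step 12: ⟨C=(if0 (6 - (-1 + -2)) then 7 else (let x = ((λu. u) 7) in (x - -1))); E=∅; K=[addL(6)]⟩
step 13: ⟨C=(6 - (-1 + -2)); E=∅; K=[if0 :: addL(6)]⟩
step 14: ⟨C=6; E=∅; K=[subR :: if0 :: addL(6)]⟩
step 15: ⟨C=(-1 + -2); E=∅; K=[subL(6) :: if0 :: addL(6)]⟩
step 16: ⟨C=-1; E=∅; K=[addR :: subL(6) :: if0 :: addL(6)]⟩
step 17: ⟨C=-2; E=∅; K=[addL(-1) :: subL(6) :: if0 :: addL(6)]⟩
step 18: ⟨C=(let x = ((λu. u) 7) in (x - -1)); E=∅; K=[addL(6)]⟩
step 19: ⟨C=((λu. u) 7); E=∅; K=[let x :: addL(6)]⟩
step 20: ⟨C=(λu. u); E=∅; K=[arg :: let x :: addL(6)]⟩
step 21: ⟨C=7; E=∅; K=[fun :: let x :: addL(6)]⟩
step 22: ⟨C=u; E={u↦7}; K=[let x :: addL(6)]⟩
step 23: ⟨C=(x - -1); E={x↦7}; K=[addL(6)]⟩
step 24: ⟨C=x; E={x↦7}; K=[subR :: addL(6)]⟩
step 25: ⟨C=-1; E={x↦7}; K=[subL(7) :: addL(6)]⟩
→ final value 14

Answer: 14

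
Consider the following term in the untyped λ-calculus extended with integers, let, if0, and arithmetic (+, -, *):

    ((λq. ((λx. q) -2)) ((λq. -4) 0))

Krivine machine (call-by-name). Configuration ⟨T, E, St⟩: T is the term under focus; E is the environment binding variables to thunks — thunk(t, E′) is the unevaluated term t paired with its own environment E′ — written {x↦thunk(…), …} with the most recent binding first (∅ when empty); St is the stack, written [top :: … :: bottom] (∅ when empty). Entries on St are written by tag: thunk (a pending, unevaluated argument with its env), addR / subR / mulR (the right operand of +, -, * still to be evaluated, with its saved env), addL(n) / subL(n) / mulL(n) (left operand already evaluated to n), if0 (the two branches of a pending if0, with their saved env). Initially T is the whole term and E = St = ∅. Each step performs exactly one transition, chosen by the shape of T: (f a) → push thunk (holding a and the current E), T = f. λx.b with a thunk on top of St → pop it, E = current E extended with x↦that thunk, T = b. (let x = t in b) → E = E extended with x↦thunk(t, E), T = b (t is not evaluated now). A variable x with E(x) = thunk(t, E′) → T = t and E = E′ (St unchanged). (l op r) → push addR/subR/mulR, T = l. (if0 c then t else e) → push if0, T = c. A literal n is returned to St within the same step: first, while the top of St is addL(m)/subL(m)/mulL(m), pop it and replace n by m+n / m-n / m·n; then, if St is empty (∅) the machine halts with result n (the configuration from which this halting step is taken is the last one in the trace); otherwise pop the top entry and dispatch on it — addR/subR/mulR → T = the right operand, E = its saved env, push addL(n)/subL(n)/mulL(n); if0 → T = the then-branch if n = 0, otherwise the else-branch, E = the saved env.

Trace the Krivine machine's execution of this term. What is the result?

0. [T=((λq. ((λx. q) -2)) ((λq. -4) 0)) | E=∅ | St=∅]
1. [T=(λq. ((λx. q) -2)) | E=∅ | St=[thunk]]
2. [T=((λx. q) -2) | E={q↦thunk(((λq. -4) 0), ∅)} | St=∅]
3. [T=(λx. q) | E={q↦thunk(((λq. -4) 0), ∅)} | St=[thunk]]
4. [T=q | E={x↦thunk(-2, {q↦thunk(((λq. -4) 0), ∅)}), q↦thunk(((λq. -4) 0), ∅)} | St=∅]
5. [T=((λq. -4) 0) | E=∅ | St=∅]
6. [T=(λq. -4) | E=∅ | St=[thunk]]
7. [T=-4 | E={q↦thunk(0, ∅)} | St=∅]
→ final value -4

Answer: -4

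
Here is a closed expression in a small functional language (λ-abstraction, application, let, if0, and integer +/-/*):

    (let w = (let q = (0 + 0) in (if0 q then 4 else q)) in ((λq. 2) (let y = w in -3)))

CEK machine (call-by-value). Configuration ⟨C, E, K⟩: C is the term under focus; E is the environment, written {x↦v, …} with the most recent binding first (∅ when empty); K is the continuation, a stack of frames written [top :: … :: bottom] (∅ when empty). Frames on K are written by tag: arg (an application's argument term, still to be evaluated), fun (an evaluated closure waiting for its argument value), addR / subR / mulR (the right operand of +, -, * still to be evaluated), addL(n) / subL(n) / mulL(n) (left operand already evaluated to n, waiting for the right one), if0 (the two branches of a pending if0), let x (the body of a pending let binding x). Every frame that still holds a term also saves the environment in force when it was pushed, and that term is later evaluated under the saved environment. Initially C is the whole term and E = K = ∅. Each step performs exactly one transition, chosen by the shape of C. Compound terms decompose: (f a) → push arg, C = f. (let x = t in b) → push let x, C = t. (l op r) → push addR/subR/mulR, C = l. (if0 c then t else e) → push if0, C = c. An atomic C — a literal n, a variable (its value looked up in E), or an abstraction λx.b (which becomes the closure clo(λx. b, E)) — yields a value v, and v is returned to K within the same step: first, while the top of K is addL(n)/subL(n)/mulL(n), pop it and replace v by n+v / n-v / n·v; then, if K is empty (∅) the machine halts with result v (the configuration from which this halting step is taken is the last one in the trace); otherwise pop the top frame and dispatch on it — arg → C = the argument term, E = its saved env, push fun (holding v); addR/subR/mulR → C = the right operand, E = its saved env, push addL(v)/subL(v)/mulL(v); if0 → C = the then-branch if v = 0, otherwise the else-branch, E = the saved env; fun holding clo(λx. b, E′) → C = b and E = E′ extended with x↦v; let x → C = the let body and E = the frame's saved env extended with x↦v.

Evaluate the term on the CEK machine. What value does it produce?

0. [C=(let w = (let q = (0 + 0) in (if0 q then 4 else q)) in ((λq. 2) (let y = w in -3))) | E=∅ | K=∅]
1. [C=(let q = (0 + 0) in (if0 q then 4 else q)) | E=∅ | K=[let w]]
2. [C=(0 + 0) | E=∅ | K=[let q :: let w]]
3. [C=0 | E=∅ | K=[addR :: let q :: let w]]
4. [C=0 | E=∅ | K=[addL(0) :: let q :: let w]]
5. [C=(if0 q then 4 else q) | E={q↦0} | K=[let w]]
6. [C=q | E={q↦0} | K=[if0 :: let w]]
7. [C=4 | E={q↦0} | K=[let w]]
8. [C=((λq. 2) (let y = w in -3)) | E={w↦4} | K=∅]
9. [C=(λq. 2) | E={w↦4} | K=[arg]]
10. [C=(let y = w in -3) | E={w↦4} | K=[fun]]
11. [C=w | E={w↦4} | K=[let y :: fun]]
12. [C=-3 | E={y↦4, w↦4} | K=[fun]]
13. [C=2 | E={q↦-3, w↦4} | K=∅]
→ final value 2

Answer: 2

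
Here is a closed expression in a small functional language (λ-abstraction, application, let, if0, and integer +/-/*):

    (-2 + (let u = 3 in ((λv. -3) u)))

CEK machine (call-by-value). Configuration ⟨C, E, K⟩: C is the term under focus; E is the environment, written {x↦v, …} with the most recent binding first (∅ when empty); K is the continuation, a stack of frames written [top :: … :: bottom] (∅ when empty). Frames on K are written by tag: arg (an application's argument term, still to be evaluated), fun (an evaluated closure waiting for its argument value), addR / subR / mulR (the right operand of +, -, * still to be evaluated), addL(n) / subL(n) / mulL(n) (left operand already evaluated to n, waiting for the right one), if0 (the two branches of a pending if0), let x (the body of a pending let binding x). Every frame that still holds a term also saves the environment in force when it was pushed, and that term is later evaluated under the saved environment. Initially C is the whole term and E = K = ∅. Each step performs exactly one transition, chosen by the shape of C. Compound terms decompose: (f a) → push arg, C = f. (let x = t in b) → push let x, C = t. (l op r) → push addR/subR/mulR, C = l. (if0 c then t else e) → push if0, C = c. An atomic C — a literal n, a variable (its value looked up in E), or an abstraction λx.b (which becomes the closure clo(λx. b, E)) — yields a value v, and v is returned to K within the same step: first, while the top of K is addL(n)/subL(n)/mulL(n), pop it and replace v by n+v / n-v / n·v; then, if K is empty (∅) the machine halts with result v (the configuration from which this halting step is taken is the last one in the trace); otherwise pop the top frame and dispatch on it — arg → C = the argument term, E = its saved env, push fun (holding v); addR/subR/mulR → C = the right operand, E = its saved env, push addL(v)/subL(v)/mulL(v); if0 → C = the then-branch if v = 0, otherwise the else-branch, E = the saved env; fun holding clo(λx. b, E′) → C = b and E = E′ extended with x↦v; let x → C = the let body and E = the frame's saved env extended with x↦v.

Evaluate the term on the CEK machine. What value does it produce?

Answer: -5

Machine steps:
[0] ⟨C=(-2 + (let u = 3 in ((λv. -3) u))); E=∅; K=∅⟩
[1] ⟨C=-2; E=∅; K=[addR]⟩
[2] ⟨C=(let u = 3 in ((λv. -3) u)); E=∅; K=[addL(-2)]⟩
[3] ⟨C=3; E=∅; K=[let u :: addL(-2)]⟩
[4] ⟨C=((λv. -3) u); E={u↦3}; K=[addL(-2)]⟩
[5] ⟨C=(λv. -3); E={u↦3}; K=[arg :: addL(-2)]⟩
[6] ⟨C=u; E={u↦3}; K=[fun :: addL(-2)]⟩
[7] ⟨C=-3; E={v↦3, u↦3}; K=[addL(-2)]⟩
→ final value -5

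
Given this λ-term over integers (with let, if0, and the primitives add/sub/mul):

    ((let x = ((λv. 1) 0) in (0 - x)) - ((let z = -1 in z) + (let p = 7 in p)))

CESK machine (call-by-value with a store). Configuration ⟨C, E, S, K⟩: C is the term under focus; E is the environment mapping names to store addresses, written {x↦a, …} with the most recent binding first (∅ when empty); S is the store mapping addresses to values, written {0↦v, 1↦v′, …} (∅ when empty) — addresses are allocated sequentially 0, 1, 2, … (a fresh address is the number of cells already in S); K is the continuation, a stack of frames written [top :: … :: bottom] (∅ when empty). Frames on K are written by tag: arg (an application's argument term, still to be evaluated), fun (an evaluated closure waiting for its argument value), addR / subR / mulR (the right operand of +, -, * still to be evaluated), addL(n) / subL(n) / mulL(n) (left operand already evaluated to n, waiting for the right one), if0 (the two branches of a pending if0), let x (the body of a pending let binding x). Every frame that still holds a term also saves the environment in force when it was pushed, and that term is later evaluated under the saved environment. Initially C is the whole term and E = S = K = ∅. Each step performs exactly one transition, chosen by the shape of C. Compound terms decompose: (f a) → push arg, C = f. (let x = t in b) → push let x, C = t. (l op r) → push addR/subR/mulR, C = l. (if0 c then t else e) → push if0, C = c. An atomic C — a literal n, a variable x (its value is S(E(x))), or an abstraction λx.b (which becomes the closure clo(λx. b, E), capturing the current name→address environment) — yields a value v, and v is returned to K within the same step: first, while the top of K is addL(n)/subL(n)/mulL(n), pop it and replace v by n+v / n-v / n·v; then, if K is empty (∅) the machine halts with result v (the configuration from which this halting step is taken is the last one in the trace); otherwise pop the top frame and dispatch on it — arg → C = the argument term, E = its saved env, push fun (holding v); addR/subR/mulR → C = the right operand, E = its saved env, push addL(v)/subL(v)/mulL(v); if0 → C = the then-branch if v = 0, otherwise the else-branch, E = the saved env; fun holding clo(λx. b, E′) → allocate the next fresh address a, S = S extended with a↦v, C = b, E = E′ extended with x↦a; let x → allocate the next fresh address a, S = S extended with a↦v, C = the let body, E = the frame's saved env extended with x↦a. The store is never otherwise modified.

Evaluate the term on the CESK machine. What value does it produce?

Answer: -7

Machine steps:
step 0: ⟨C=((let x = ((λv. 1) 0) in (0 - x)) - ((let z = -1 in z) + (let p = 7 in p))); E=∅; S=∅; K=∅⟩
step 1: ⟨C=(let x = ((λv. 1) 0) in (0 - x)); E=∅; S=∅; K=[subR]⟩
step 2: ⟨C=((λv. 1) 0); E=∅; S=∅; K=[let x :: subR]⟩
step 3: ⟨C=(λv. 1); E=∅; S=∅; K=[arg :: let x :: subR]⟩
step 4: ⟨C=0; E=∅; S=∅; K=[fun :: let x :: subR]⟩
step 5: ⟨C=1; E={v↦0}; S={0↦0}; K=[let x :: subR]⟩
step 6: ⟨C=(0 - x); E={x↦1}; S={0↦0, 1↦1}; K=[subR]⟩
step 7: ⟨C=0; E={x↦1}; S={0↦0, 1↦1}; K=[subR :: subR]⟩
step 8: ⟨C=x; E={x↦1}; S={0↦0, 1↦1}; K=[subL(0) :: subR]⟩
step 9: ⟨C=((let z = -1 in z) + (let p = 7 in p)); E=∅; S={0↦0, 1↦1}; K=[subL(-1)]⟩
step 10: ⟨C=(let z = -1 in z); E=∅; S={0↦0, 1↦1}; K=[addR :: subL(-1)]⟩
step 11: ⟨C=-1; E=∅; S={0↦0, 1↦1}; K=[let z :: addR :: subL(-1)]⟩
step 12: ⟨C=z; E={z↦2}; S={0↦0, 1↦1, 2↦-1}; K=[addR :: subL(-1)]⟩
step 13: ⟨C=(let p = 7 in p); E=∅; S={0↦0, 1↦1, 2↦-1}; K=[addL(-1) :: subL(-1)]⟩
step 14: ⟨C=7; E=∅; S={0↦0, 1↦1, 2↦-1}; K=[let p :: addL(-1) :: subL(-1)]⟩
step 15: ⟨C=p; E={p↦3}; S={0↦0, 1↦1, 2↦-1, 3↦7}; K=[addL(-1) :: subL(-1)]⟩
→ final value -7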